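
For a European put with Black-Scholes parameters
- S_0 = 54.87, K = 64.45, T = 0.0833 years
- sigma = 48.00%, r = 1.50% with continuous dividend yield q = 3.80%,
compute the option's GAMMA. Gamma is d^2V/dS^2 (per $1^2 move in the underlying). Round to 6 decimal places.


d1 = -1.1061553116; d2 = -1.2446916606
phi(d1) = 0.2163780175; exp(-qT) = 0.9968396046; exp(-rT) = 0.9987512803
Gamma = exp(-qT) * phi(d1) / (S * sigma * sqrt(T)) = 0.9968396046 * 0.2163780175 / (54.8700 * 0.4800 * 0.2886173938) = 0.028375

Answer: Gamma = 0.028375


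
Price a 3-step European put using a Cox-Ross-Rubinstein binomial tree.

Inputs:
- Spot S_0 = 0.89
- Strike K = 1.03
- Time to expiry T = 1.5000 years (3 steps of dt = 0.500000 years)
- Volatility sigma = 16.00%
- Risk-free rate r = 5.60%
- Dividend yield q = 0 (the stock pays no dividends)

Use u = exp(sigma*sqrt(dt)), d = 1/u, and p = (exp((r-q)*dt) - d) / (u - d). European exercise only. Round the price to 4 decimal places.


dt = T/N = 0.500000
u = exp(sigma*sqrt(dt)) = 1.119785; d = 1/u = 0.893028
p = (exp((r-q)*dt) - d) / (u - d) = 0.596971
Discount per step: exp(-r*dt) = 0.972388
Stock lattice S(k, i) with i counting down-moves:
  k=0: S(0,0) = 0.8900
  k=1: S(1,0) = 0.9966; S(1,1) = 0.7948
  k=2: S(2,0) = 1.1160; S(2,1) = 0.8900; S(2,2) = 0.7098
  k=3: S(3,0) = 1.2497; S(3,1) = 0.9966; S(3,2) = 0.7948; S(3,3) = 0.6338
Terminal payoffs V(N, i) = max(K - S_T, 0):
  V(3,0) = 0.000000; V(3,1) = 0.033391; V(3,2) = 0.235205; V(3,3) = 0.396151
Backward induction: V(k, i) = exp(-r*dt) * [p * V(k+1, i) + (1-p) * V(k+1, i+1)].
  V(2,0) = exp(-r*dt) * [p*0.000000 + (1-p)*0.033391] = 0.013086
  V(2,1) = exp(-r*dt) * [p*0.033391 + (1-p)*0.235205] = 0.111560
  V(2,2) = exp(-r*dt) * [p*0.235205 + (1-p)*0.396151] = 0.291786
  V(1,0) = exp(-r*dt) * [p*0.013086 + (1-p)*0.111560] = 0.051317
  V(1,1) = exp(-r*dt) * [p*0.111560 + (1-p)*0.291786] = 0.179110
  V(0,0) = exp(-r*dt) * [p*0.051317 + (1-p)*0.179110] = 0.099982

Answer: Price = V(0,0) = 0.1000


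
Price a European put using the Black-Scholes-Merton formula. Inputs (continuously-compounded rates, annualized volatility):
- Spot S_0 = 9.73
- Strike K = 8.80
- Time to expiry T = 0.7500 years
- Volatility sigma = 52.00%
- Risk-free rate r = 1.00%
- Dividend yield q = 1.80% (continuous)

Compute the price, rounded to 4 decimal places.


Answer: Price = 1.2356

Derivation:
d1 = (ln(S/K) + (r - q + 0.5*sigma^2) * T) / (sigma * sqrt(T)) = 0.43492723
d2 = d1 - sigma * sqrt(T) = -0.01540598
exp(-rT) = 0.99252805; exp(-qT) = 0.98659072
P = K * exp(-rT) * N(-d2) - S_0 * exp(-qT) * N(-d1)
N(-d1) = 0.33180763; N(-d2) = 0.50614585
P = 8.8000 * 0.99252805 * 0.50614585 - 9.7300 * 0.98659072 * 0.33180763 = 1.2356


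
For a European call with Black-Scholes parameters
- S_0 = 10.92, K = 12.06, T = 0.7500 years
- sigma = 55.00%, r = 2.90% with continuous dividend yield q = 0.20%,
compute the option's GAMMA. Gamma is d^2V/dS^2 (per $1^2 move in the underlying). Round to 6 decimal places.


Answer: Gamma = 0.076385

Derivation:
d1 = 0.0721987618; d2 = -0.4041152103
phi(d1) = 0.3979038587; exp(-qT) = 0.9985011244; exp(-rT) = 0.9784848257
Gamma = exp(-qT) * phi(d1) / (S * sigma * sqrt(T)) = 0.9985011244 * 0.3979038587 / (10.9200 * 0.5500 * 0.8660254038) = 0.076385


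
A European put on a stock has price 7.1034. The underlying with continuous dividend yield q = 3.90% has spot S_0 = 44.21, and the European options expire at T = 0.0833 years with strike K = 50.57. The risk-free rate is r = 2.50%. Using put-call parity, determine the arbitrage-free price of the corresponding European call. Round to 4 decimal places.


Answer: Call price = 0.7052

Derivation:
Put-call parity: C - P = S_0 * exp(-qT) - K * exp(-rT).
S_0 * exp(-qT) = 44.2100 * 0.99675657 = 44.06660802
K * exp(-rT) = 50.5700 * 0.99791967 = 50.46479756
C = P + S*exp(-qT) - K*exp(-rT)
C = 7.1034 + 44.06660802 - 50.46479756 = 0.7052


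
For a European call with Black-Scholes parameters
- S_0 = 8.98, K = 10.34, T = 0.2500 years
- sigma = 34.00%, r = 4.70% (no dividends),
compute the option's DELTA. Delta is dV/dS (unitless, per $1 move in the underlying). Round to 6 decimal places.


d1 = -0.6754116869; d2 = -0.8454116869
phi(d1) = 0.3175788940; exp(-qT) = 1.0000000000; exp(-rT) = 0.9883187617
N(d1) = 0.2497071212
Delta = exp(-qT) * N(d1) = 1.0000000000 * 0.2497071212 = 0.249707

Answer: Delta = 0.249707


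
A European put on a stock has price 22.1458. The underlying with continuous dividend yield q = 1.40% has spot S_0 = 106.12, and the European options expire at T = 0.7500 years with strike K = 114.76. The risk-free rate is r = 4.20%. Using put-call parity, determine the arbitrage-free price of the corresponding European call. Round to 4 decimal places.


Answer: Call price = 15.9560

Derivation:
Put-call parity: C - P = S_0 * exp(-qT) - K * exp(-rT).
S_0 * exp(-qT) = 106.1200 * 0.98955493 = 105.01156944
K * exp(-rT) = 114.7600 * 0.96899096 = 111.20140216
C = P + S*exp(-qT) - K*exp(-rT)
C = 22.1458 + 105.01156944 - 111.20140216 = 15.9560


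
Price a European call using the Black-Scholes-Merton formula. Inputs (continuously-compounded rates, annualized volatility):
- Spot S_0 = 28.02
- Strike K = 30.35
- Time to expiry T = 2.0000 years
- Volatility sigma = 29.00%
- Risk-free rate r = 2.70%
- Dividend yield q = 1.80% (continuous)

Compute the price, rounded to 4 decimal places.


Answer: Price = 3.7198

Derivation:
d1 = (ln(S/K) + (r - q + 0.5*sigma^2) * T) / (sigma * sqrt(T)) = 0.05418394
d2 = d1 - sigma * sqrt(T) = -0.35593799
exp(-rT) = 0.94743211; exp(-qT) = 0.96464029
C = S_0 * exp(-qT) * N(d1) - K * exp(-rT) * N(d2)
N(d1) = 0.52160569; N(d2) = 0.36094350
C = 28.0200 * 0.96464029 * 0.52160569 - 30.3500 * 0.94743211 * 0.36094350 = 3.7198


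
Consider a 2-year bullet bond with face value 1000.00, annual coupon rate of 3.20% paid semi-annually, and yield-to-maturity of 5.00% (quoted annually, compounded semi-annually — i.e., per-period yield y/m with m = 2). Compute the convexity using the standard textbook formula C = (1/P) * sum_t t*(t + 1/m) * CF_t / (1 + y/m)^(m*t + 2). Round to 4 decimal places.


Coupon per period c = face * coupon_rate / m = 16.000000
Periods per year m = 2; per-period yield y/m = 0.025000
Number of cashflows N = 4
Cashflows (t years, CF_t, discount factor 1/(1+y/m)^(m*t), PV):
  t = 0.5000: CF_t = 16.000000, DF = 0.975610, PV = 15.609756
  t = 1.0000: CF_t = 16.000000, DF = 0.951814, PV = 15.229030
  t = 1.5000: CF_t = 16.000000, DF = 0.928599, PV = 14.857591
  t = 2.0000: CF_t = 1016.000000, DF = 0.905951, PV = 920.445855
Price P = sum_t PV_t = 966.142232
Convexity numerator sum_t t*(t + 1/m) * CF_t / (1+y/m)^(m*t + 2):
  t = 0.5000: term = 7.428795
  t = 1.0000: term = 21.742815
  t = 1.5000: term = 42.425006
  t = 2.0000: term = 4380.468079
Convexity = (1/P) * sum = 4452.064696 / 966.142232 = 4.608084

Answer: Convexity = 4.6081


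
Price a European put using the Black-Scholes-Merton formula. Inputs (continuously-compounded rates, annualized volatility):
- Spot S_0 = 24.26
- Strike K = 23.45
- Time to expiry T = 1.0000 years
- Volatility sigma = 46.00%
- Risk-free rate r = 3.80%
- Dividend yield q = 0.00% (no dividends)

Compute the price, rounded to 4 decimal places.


Answer: Price = 3.4688

Derivation:
d1 = (ln(S/K) + (r - q + 0.5*sigma^2) * T) / (sigma * sqrt(T)) = 0.38643132
d2 = d1 - sigma * sqrt(T) = -0.07356868
exp(-rT) = 0.96271294; exp(-qT) = 1.00000000
P = K * exp(-rT) * N(-d2) - S_0 * exp(-qT) * N(-d1)
N(-d1) = 0.34958863; N(-d2) = 0.52932320
P = 23.4500 * 0.96271294 * 0.52932320 - 24.2600 * 1.00000000 * 0.34958863 = 3.4688


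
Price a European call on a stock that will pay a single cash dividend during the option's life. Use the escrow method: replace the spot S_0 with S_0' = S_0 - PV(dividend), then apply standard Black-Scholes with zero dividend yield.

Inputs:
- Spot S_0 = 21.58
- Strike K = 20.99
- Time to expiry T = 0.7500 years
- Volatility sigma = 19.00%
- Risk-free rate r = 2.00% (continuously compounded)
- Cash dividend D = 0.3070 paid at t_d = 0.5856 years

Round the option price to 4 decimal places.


PV(D) = D * exp(-r * t_d) = 0.3070 * 0.98835632 = 0.30342539
S_0' = S_0 - PV(D) = 21.5800 - 0.30342539 = 21.27657461
d1 = (ln(S_0'/K) + (r + sigma^2/2)*T) / (sigma*sqrt(T)) = 0.25584548
d2 = d1 - sigma*sqrt(T) = 0.09130065
exp(-rT) = 0.98511194
N(d1) = 0.60096492; N(d2) = 0.53637315
C = S_0' * N(d1) - K * exp(-rT) * N(d2) = 21.27657461 * 0.60096492 - 20.9900 * 0.98511194 * 0.53637315 = 1.6956

Answer: Price = 1.6956


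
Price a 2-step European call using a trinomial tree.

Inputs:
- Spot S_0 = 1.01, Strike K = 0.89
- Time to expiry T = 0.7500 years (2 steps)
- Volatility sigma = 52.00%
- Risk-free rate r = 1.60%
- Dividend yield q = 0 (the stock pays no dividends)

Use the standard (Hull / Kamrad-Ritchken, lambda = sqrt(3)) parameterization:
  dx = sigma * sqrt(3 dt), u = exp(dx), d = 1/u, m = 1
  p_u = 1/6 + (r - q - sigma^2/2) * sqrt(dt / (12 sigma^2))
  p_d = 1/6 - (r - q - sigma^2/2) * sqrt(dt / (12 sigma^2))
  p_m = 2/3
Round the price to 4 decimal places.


Answer: Price = V(0,0) = 0.2362

Derivation:
dt = T/N = 0.375000; dx = sigma*sqrt(3*dt) = 0.551543
u = exp(dx) = 1.735930; d = 1/u = 0.576060
p_u = 0.126144, p_m = 0.666667, p_d = 0.207189
Discount per step: exp(-r*dt) = 0.994018
Stock lattice S(k, j) with j the centered position index:
  k=0: S(0,+0) = 1.0100
  k=1: S(1,-1) = 0.5818; S(1,+0) = 1.0100; S(1,+1) = 1.7533
  k=2: S(2,-2) = 0.3352; S(2,-1) = 0.5818; S(2,+0) = 1.0100; S(2,+1) = 1.7533; S(2,+2) = 3.0436
Terminal payoffs V(N, j) = max(S_T - K, 0):
  V(2,-2) = 0.000000; V(2,-1) = 0.000000; V(2,+0) = 0.120000; V(2,+1) = 0.863289; V(2,+2) = 2.153587
Backward induction: V(k, j) = exp(-r*dt) * [p_u * V(k+1, j+1) + p_m * V(k+1, j) + p_d * V(k+1, j-1)]
  V(1,-1) = exp(-r*dt) * [p_u*0.120000 + p_m*0.000000 + p_d*0.000000] = 0.015047
  V(1,+0) = exp(-r*dt) * [p_u*0.863289 + p_m*0.120000 + p_d*0.000000] = 0.187769
  V(1,+1) = exp(-r*dt) * [p_u*2.153587 + p_m*0.863289 + p_d*0.120000] = 0.866834
  V(0,+0) = exp(-r*dt) * [p_u*0.866834 + p_m*0.187769 + p_d*0.015047] = 0.236221


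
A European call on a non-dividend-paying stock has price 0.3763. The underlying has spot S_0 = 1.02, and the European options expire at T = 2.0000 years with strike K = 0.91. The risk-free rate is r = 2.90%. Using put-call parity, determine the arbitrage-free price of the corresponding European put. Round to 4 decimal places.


Put-call parity: C - P = S_0 * exp(-qT) - K * exp(-rT).
S_0 * exp(-qT) = 1.0200 * 1.00000000 = 1.02000000
K * exp(-rT) = 0.9100 * 0.94364995 = 0.85872145
P = C - S*exp(-qT) + K*exp(-rT)
P = 0.3763 - 1.02000000 + 0.85872145 = 0.2150

Answer: Put price = 0.2150


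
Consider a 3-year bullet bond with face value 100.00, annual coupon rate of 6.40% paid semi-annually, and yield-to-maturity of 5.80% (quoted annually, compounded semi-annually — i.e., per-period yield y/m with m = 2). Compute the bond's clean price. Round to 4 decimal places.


Coupon per period c = face * coupon_rate / m = 3.200000
Periods per year m = 2; per-period yield y/m = 0.029000
Number of cashflows N = 6
Cashflows (t years, CF_t, discount factor 1/(1+y/m)^(m*t), PV):
  t = 0.5000: CF_t = 3.200000, DF = 0.971817, PV = 3.109815
  t = 1.0000: CF_t = 3.200000, DF = 0.944429, PV = 3.022172
  t = 1.5000: CF_t = 3.200000, DF = 0.917812, PV = 2.936999
  t = 2.0000: CF_t = 3.200000, DF = 0.891946, PV = 2.854227
  t = 2.5000: CF_t = 3.200000, DF = 0.866808, PV = 2.773787
  t = 3.0000: CF_t = 103.200000, DF = 0.842379, PV = 86.933557
Price P = sum_t PV_t = 101.630558

Answer: Price = 101.6306


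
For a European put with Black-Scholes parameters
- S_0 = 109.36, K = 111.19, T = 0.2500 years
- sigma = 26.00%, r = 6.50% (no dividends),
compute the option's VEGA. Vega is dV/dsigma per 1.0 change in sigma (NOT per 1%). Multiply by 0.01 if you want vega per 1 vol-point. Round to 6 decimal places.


d1 = 0.0623441746; d2 = -0.0676558254
phi(d1) = 0.3981677296; exp(-qT) = 1.0000000000; exp(-rT) = 0.9838813190
Vega = S * exp(-qT) * phi(d1) * sqrt(T) = 109.3600 * 1.0000000000 * 0.3981677296 * 0.5000000000 = 21.771811

Answer: Vega = 21.771811


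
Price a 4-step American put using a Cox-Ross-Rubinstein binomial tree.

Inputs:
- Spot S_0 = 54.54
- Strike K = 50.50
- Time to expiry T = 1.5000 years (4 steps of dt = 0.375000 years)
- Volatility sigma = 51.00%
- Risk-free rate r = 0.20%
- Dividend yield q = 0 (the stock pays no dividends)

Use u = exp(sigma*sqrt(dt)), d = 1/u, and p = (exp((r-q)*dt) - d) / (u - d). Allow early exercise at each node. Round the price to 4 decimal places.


Answer: Price = V(0,0) = 10.7270

Derivation:
dt = T/N = 0.375000
u = exp(sigma*sqrt(dt)) = 1.366578; d = 1/u = 0.731755
p = (exp((r-q)*dt) - d) / (u - d) = 0.423733
Discount per step: exp(-r*dt) = 0.999250
Stock lattice S(k, i) with i counting down-moves:
  k=0: S(0,0) = 54.5400
  k=1: S(1,0) = 74.5332; S(1,1) = 39.9099
  k=2: S(2,0) = 101.8554; S(2,1) = 54.5400; S(2,2) = 29.2043
  k=3: S(3,0) = 139.1934; S(3,1) = 74.5332; S(3,2) = 39.9099; S(3,3) = 21.3704
  k=4: S(4,0) = 190.2186; S(4,1) = 101.8554; S(4,2) = 54.5400; S(4,3) = 29.2043; S(4,4) = 15.6379
Terminal payoffs V(N, i) = max(K - S_T, 0):
  V(4,0) = 0.000000; V(4,1) = 0.000000; V(4,2) = 0.000000; V(4,3) = 21.295743; V(4,4) = 34.862145
Backward induction: V(k, i) = exp(-r*dt) * [p * V(k+1, i) + (1-p) * V(k+1, i+1)]; then take max(V_cont, immediate exercise) for American.
  V(3,0) = exp(-r*dt) * [p*0.000000 + (1-p)*0.000000] = 0.000000; exercise = 0.000000; V(3,0) = max -> 0.000000
  V(3,1) = exp(-r*dt) * [p*0.000000 + (1-p)*0.000000] = 0.000000; exercise = 0.000000; V(3,1) = max -> 0.000000
  V(3,2) = exp(-r*dt) * [p*0.000000 + (1-p)*21.295743] = 12.262836; exercise = 10.590099; V(3,2) = max -> 12.262836
  V(3,3) = exp(-r*dt) * [p*21.295743 + (1-p)*34.862145] = 29.091787; exercise = 29.129648; V(3,3) = max -> 29.129648
  V(2,0) = exp(-r*dt) * [p*0.000000 + (1-p)*0.000000] = 0.000000; exercise = 0.000000; V(2,0) = max -> 0.000000
  V(2,1) = exp(-r*dt) * [p*0.000000 + (1-p)*12.262836] = 7.061371; exercise = 0.000000; V(2,1) = max -> 7.061371
  V(2,2) = exp(-r*dt) * [p*12.262836 + (1-p)*29.129648] = 21.966144; exercise = 21.295743; V(2,2) = max -> 21.966144
  V(1,0) = exp(-r*dt) * [p*0.000000 + (1-p)*7.061371] = 4.066185; exercise = 0.000000; V(1,0) = max -> 4.066185
  V(1,1) = exp(-r*dt) * [p*7.061371 + (1-p)*21.966144] = 15.638768; exercise = 10.590099; V(1,1) = max -> 15.638768
  V(0,0) = exp(-r*dt) * [p*4.066185 + (1-p)*15.638768] = 10.727036; exercise = 0.000000; V(0,0) = max -> 10.727036


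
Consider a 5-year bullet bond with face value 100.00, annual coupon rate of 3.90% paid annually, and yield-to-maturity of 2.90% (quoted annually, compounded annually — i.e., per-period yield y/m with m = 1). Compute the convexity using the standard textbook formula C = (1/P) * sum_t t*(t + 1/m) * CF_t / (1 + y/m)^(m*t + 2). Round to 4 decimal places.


Coupon per period c = face * coupon_rate / m = 3.900000
Periods per year m = 1; per-period yield y/m = 0.029000
Number of cashflows N = 5
Cashflows (t years, CF_t, discount factor 1/(1+y/m)^(m*t), PV):
  t = 1.0000: CF_t = 3.900000, DF = 0.971817, PV = 3.790087
  t = 2.0000: CF_t = 3.900000, DF = 0.944429, PV = 3.683273
  t = 3.0000: CF_t = 3.900000, DF = 0.917812, PV = 3.579468
  t = 4.0000: CF_t = 3.900000, DF = 0.891946, PV = 3.478589
  t = 5.0000: CF_t = 103.900000, DF = 0.866808, PV = 90.061396
Price P = sum_t PV_t = 104.592813
Convexity numerator sum_t t*(t + 1/m) * CF_t / (1+y/m)^(m*t + 2):
  t = 1.0000: term = 7.158936
  t = 2.0000: term = 20.871533
  t = 3.0000: term = 40.566635
  t = 4.0000: term = 65.705595
  t = 5.0000: term = 2551.697446
Convexity = (1/P) * sum = 2686.000145 / 104.592813 = 25.680542

Answer: Convexity = 25.6805


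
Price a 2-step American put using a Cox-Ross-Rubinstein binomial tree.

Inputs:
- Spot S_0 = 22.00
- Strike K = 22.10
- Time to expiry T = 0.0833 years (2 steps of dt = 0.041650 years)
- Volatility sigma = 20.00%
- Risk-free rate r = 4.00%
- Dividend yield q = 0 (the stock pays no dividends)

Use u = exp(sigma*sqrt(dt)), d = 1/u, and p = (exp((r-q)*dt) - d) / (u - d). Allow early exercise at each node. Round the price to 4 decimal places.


Answer: Price = V(0,0) = 0.5040

Derivation:
dt = T/N = 0.041650
u = exp(sigma*sqrt(dt)) = 1.041661; d = 1/u = 0.960005
p = (exp((r-q)*dt) - d) / (u - d) = 0.510217
Discount per step: exp(-r*dt) = 0.998335
Stock lattice S(k, i) with i counting down-moves:
  k=0: S(0,0) = 22.0000
  k=1: S(1,0) = 22.9165; S(1,1) = 21.1201
  k=2: S(2,0) = 23.8713; S(2,1) = 22.0000; S(2,2) = 20.2754
Terminal payoffs V(N, i) = max(K - S_T, 0):
  V(2,0) = 0.000000; V(2,1) = 0.100000; V(2,2) = 1.824584
Backward induction: V(k, i) = exp(-r*dt) * [p * V(k+1, i) + (1-p) * V(k+1, i+1)]; then take max(V_cont, immediate exercise) for American.
  V(1,0) = exp(-r*dt) * [p*0.000000 + (1-p)*0.100000] = 0.048897; exercise = 0.000000; V(1,0) = max -> 0.048897
  V(1,1) = exp(-r*dt) * [p*0.100000 + (1-p)*1.824584] = 0.943099; exercise = 0.979887; V(1,1) = max -> 0.979887
  V(0,0) = exp(-r*dt) * [p*0.048897 + (1-p)*0.979887] = 0.504040; exercise = 0.100000; V(0,0) = max -> 0.504040


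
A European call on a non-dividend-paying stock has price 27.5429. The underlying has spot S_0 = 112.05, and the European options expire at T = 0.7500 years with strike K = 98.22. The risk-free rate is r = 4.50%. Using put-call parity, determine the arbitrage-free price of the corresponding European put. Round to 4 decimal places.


Answer: Put price = 10.4533

Derivation:
Put-call parity: C - P = S_0 * exp(-qT) - K * exp(-rT).
S_0 * exp(-qT) = 112.0500 * 1.00000000 = 112.05000000
K * exp(-rT) = 98.2200 * 0.96681318 = 94.96039032
P = C - S*exp(-qT) + K*exp(-rT)
P = 27.5429 - 112.05000000 + 94.96039032 = 10.4533


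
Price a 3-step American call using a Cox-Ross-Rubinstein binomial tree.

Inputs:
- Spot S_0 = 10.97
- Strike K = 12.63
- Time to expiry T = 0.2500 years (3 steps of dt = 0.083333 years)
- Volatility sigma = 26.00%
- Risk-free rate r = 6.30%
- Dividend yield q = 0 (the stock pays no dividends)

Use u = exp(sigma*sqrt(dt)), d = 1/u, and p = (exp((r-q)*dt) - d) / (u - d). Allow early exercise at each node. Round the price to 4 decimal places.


dt = T/N = 0.083333
u = exp(sigma*sqrt(dt)) = 1.077944; d = 1/u = 0.927692
p = (exp((r-q)*dt) - d) / (u - d) = 0.516278
Discount per step: exp(-r*dt) = 0.994764
Stock lattice S(k, i) with i counting down-moves:
  k=0: S(0,0) = 10.9700
  k=1: S(1,0) = 11.8250; S(1,1) = 10.1768
  k=2: S(2,0) = 12.7467; S(2,1) = 10.9700; S(2,2) = 9.4409
  k=3: S(3,0) = 13.7403; S(3,1) = 11.8250; S(3,2) = 10.1768; S(3,3) = 8.7583
Terminal payoffs V(N, i) = max(S_T - K, 0):
  V(3,0) = 1.110269; V(3,1) = 0.000000; V(3,2) = 0.000000; V(3,3) = 0.000000
Backward induction: V(k, i) = exp(-r*dt) * [p * V(k+1, i) + (1-p) * V(k+1, i+1)]; then take max(V_cont, immediate exercise) for American.
  V(2,0) = exp(-r*dt) * [p*1.110269 + (1-p)*0.000000] = 0.570206; exercise = 0.116737; V(2,0) = max -> 0.570206
  V(2,1) = exp(-r*dt) * [p*0.000000 + (1-p)*0.000000] = 0.000000; exercise = 0.000000; V(2,1) = max -> 0.000000
  V(2,2) = exp(-r*dt) * [p*0.000000 + (1-p)*0.000000] = 0.000000; exercise = 0.000000; V(2,2) = max -> 0.000000
  V(1,0) = exp(-r*dt) * [p*0.570206 + (1-p)*0.000000] = 0.292844; exercise = 0.000000; V(1,0) = max -> 0.292844
  V(1,1) = exp(-r*dt) * [p*0.000000 + (1-p)*0.000000] = 0.000000; exercise = 0.000000; V(1,1) = max -> 0.000000
  V(0,0) = exp(-r*dt) * [p*0.292844 + (1-p)*0.000000] = 0.150397; exercise = 0.000000; V(0,0) = max -> 0.150397

Answer: Price = V(0,0) = 0.1504


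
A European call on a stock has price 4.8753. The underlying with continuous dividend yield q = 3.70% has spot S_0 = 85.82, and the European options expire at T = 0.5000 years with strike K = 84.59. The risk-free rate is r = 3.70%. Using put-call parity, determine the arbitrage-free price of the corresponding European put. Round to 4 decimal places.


Put-call parity: C - P = S_0 * exp(-qT) - K * exp(-rT).
S_0 * exp(-qT) = 85.8200 * 0.98167007 = 84.24692580
K * exp(-rT) = 84.5900 * 0.98167007 = 83.03947161
P = C - S*exp(-qT) + K*exp(-rT)
P = 4.8753 - 84.24692580 + 83.03947161 = 3.6678

Answer: Put price = 3.6678


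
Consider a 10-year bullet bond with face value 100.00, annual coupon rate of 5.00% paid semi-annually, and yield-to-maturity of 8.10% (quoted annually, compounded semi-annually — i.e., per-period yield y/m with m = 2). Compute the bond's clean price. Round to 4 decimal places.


Answer: Price = 79.0280

Derivation:
Coupon per period c = face * coupon_rate / m = 2.500000
Periods per year m = 2; per-period yield y/m = 0.040500
Number of cashflows N = 20
Cashflows (t years, CF_t, discount factor 1/(1+y/m)^(m*t), PV):
  t = 0.5000: CF_t = 2.500000, DF = 0.961076, PV = 2.402691
  t = 1.0000: CF_t = 2.500000, DF = 0.923668, PV = 2.309170
  t = 1.5000: CF_t = 2.500000, DF = 0.887715, PV = 2.219288
  t = 2.0000: CF_t = 2.500000, DF = 0.853162, PV = 2.132906
  t = 2.5000: CF_t = 2.500000, DF = 0.819954, PV = 2.049885
  t = 3.0000: CF_t = 2.500000, DF = 0.788039, PV = 1.970097
  t = 3.5000: CF_t = 2.500000, DF = 0.757365, PV = 1.893413
  t = 4.0000: CF_t = 2.500000, DF = 0.727886, PV = 1.819715
  t = 4.5000: CF_t = 2.500000, DF = 0.699554, PV = 1.748885
  t = 5.0000: CF_t = 2.500000, DF = 0.672325, PV = 1.680812
  t = 5.5000: CF_t = 2.500000, DF = 0.646156, PV = 1.615389
  t = 6.0000: CF_t = 2.500000, DF = 0.621005, PV = 1.552512
  t = 6.5000: CF_t = 2.500000, DF = 0.596833, PV = 1.492083
  t = 7.0000: CF_t = 2.500000, DF = 0.573602, PV = 1.434006
  t = 7.5000: CF_t = 2.500000, DF = 0.551276, PV = 1.378189
  t = 8.0000: CF_t = 2.500000, DF = 0.529818, PV = 1.324545
  t = 8.5000: CF_t = 2.500000, DF = 0.509196, PV = 1.272989
  t = 9.0000: CF_t = 2.500000, DF = 0.489376, PV = 1.223439
  t = 9.5000: CF_t = 2.500000, DF = 0.470328, PV = 1.175819
  t = 10.0000: CF_t = 102.500000, DF = 0.452021, PV = 46.332120
Price P = sum_t PV_t = 79.027952


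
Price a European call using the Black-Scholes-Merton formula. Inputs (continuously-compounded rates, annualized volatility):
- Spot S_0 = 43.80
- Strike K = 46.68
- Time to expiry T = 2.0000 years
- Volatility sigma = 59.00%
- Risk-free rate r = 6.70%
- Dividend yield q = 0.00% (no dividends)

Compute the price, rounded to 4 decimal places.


d1 = (ln(S/K) + (r - q + 0.5*sigma^2) * T) / (sigma * sqrt(T)) = 0.50146816
d2 = d1 - sigma * sqrt(T) = -0.33291785
exp(-rT) = 0.87459006; exp(-qT) = 1.00000000
C = S_0 * exp(-qT) * N(d1) - K * exp(-rT) * N(d2)
N(d1) = 0.69197916; N(d2) = 0.36959815
C = 43.8000 * 1.00000000 * 0.69197916 - 46.6800 * 0.87459006 * 0.36959815 = 15.2195

Answer: Price = 15.2195


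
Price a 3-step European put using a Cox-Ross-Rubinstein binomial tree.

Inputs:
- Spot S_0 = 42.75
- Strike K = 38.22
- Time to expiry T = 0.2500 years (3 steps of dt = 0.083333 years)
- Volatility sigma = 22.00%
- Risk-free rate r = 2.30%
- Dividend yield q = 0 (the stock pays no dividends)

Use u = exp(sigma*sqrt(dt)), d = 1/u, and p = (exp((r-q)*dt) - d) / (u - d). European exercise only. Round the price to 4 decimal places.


dt = T/N = 0.083333
u = exp(sigma*sqrt(dt)) = 1.065569; d = 1/u = 0.938466
p = (exp((r-q)*dt) - d) / (u - d) = 0.499222
Discount per step: exp(-r*dt) = 0.998085
Stock lattice S(k, i) with i counting down-moves:
  k=0: S(0,0) = 42.7500
  k=1: S(1,0) = 45.5531; S(1,1) = 40.1194
  k=2: S(2,0) = 48.5399; S(2,1) = 42.7500; S(2,2) = 37.6507
  k=3: S(3,0) = 51.7226; S(3,1) = 45.5531; S(3,2) = 40.1194; S(3,3) = 35.3339
Terminal payoffs V(N, i) = max(K - S_T, 0):
  V(3,0) = 0.000000; V(3,1) = 0.000000; V(3,2) = 0.000000; V(3,3) = 2.886073
Backward induction: V(k, i) = exp(-r*dt) * [p * V(k+1, i) + (1-p) * V(k+1, i+1)].
  V(2,0) = exp(-r*dt) * [p*0.000000 + (1-p)*0.000000] = 0.000000
  V(2,1) = exp(-r*dt) * [p*0.000000 + (1-p)*0.000000] = 0.000000
  V(2,2) = exp(-r*dt) * [p*0.000000 + (1-p)*2.886073] = 1.442513
  V(1,0) = exp(-r*dt) * [p*0.000000 + (1-p)*0.000000] = 0.000000
  V(1,1) = exp(-r*dt) * [p*0.000000 + (1-p)*1.442513] = 0.720995
  V(0,0) = exp(-r*dt) * [p*0.000000 + (1-p)*0.720995] = 0.360367

Answer: Price = V(0,0) = 0.3604


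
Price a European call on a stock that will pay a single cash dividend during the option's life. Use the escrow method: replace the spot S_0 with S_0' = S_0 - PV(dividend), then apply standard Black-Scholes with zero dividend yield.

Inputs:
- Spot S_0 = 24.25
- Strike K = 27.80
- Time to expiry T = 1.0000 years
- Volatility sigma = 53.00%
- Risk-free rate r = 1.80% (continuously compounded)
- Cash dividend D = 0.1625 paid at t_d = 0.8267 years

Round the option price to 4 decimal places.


Answer: Price = 3.9089

Derivation:
PV(D) = D * exp(-r * t_d) = 0.1625 * 0.98522957 = 0.16009980
S_0' = S_0 - PV(D) = 24.2500 - 0.16009980 = 24.08990020
d1 = (ln(S_0'/K) + (r + sigma^2/2)*T) / (sigma*sqrt(T)) = 0.02869180
d2 = d1 - sigma*sqrt(T) = -0.50130820
exp(-rT) = 0.98216103
N(d1) = 0.51144480; N(d2) = 0.30807712
C = S_0' * N(d1) - K * exp(-rT) * N(d2) = 24.08990020 * 0.51144480 - 27.8000 * 0.98216103 * 0.30807712 = 3.9089


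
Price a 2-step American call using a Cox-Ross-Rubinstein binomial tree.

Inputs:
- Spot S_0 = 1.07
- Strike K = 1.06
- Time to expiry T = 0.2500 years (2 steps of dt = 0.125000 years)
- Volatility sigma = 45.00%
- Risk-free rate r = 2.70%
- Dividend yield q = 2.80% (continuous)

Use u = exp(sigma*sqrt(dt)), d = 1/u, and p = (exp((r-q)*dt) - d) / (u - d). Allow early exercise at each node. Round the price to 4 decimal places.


Answer: Price = V(0,0) = 0.0916

Derivation:
dt = T/N = 0.125000
u = exp(sigma*sqrt(dt)) = 1.172454; d = 1/u = 0.852912
p = (exp((r-q)*dt) - d) / (u - d) = 0.459918
Discount per step: exp(-r*dt) = 0.996631
Stock lattice S(k, i) with i counting down-moves:
  k=0: S(0,0) = 1.0700
  k=1: S(1,0) = 1.2545; S(1,1) = 0.9126
  k=2: S(2,0) = 1.4709; S(2,1) = 1.0700; S(2,2) = 0.7784
Terminal payoffs V(N, i) = max(S_T - K, 0):
  V(2,0) = 0.410874; V(2,1) = 0.010000; V(2,2) = 0.000000
Backward induction: V(k, i) = exp(-r*dt) * [p * V(k+1, i) + (1-p) * V(k+1, i+1)]; then take max(V_cont, immediate exercise) for American.
  V(1,0) = exp(-r*dt) * [p*0.410874 + (1-p)*0.010000] = 0.193714; exercise = 0.194526; V(1,0) = max -> 0.194526
  V(1,1) = exp(-r*dt) * [p*0.010000 + (1-p)*0.000000] = 0.004584; exercise = 0.000000; V(1,1) = max -> 0.004584
  V(0,0) = exp(-r*dt) * [p*0.194526 + (1-p)*0.004584] = 0.091632; exercise = 0.010000; V(0,0) = max -> 0.091632


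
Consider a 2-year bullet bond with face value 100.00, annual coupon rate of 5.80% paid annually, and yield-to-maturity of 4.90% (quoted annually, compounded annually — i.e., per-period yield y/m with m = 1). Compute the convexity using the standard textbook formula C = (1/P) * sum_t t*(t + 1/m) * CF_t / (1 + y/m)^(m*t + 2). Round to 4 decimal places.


Answer: Convexity = 5.2549

Derivation:
Coupon per period c = face * coupon_rate / m = 5.800000
Periods per year m = 1; per-period yield y/m = 0.049000
Number of cashflows N = 2
Cashflows (t years, CF_t, discount factor 1/(1+y/m)^(m*t), PV):
  t = 1.0000: CF_t = 5.800000, DF = 0.953289, PV = 5.529075
  t = 2.0000: CF_t = 105.800000, DF = 0.908760, PV = 96.146768
Price P = sum_t PV_t = 101.675844
Convexity numerator sum_t t*(t + 1/m) * CF_t / (1+y/m)^(m*t + 2):
  t = 1.0000: term = 10.049201
  t = 2.0000: term = 524.245807
Convexity = (1/P) * sum = 534.295007 / 101.675844 = 5.254886


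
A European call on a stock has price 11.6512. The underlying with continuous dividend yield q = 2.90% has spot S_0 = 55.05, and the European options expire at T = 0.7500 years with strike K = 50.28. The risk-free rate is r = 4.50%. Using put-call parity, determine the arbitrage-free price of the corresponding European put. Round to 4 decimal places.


Put-call parity: C - P = S_0 * exp(-qT) - K * exp(-rT).
S_0 * exp(-qT) = 55.0500 * 0.97848483 = 53.86558965
K * exp(-rT) = 50.2800 * 0.96681318 = 48.61136658
P = C - S*exp(-qT) + K*exp(-rT)
P = 11.6512 - 53.86558965 + 48.61136658 = 6.3970

Answer: Put price = 6.3970


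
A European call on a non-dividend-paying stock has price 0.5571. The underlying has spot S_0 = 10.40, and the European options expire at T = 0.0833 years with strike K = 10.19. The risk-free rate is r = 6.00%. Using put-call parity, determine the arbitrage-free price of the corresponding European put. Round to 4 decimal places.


Answer: Put price = 0.2963

Derivation:
Put-call parity: C - P = S_0 * exp(-qT) - K * exp(-rT).
S_0 * exp(-qT) = 10.4000 * 1.00000000 = 10.40000000
K * exp(-rT) = 10.1900 * 0.99501447 = 10.13919744
P = C - S*exp(-qT) + K*exp(-rT)
P = 0.5571 - 10.40000000 + 10.13919744 = 0.2963


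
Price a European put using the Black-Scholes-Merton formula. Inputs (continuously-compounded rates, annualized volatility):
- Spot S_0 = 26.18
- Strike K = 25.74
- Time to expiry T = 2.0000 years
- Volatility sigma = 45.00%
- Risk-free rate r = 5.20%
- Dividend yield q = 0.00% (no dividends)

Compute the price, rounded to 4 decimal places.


d1 = (ln(S/K) + (r - q + 0.5*sigma^2) * T) / (sigma * sqrt(T)) = 0.50825195
d2 = d1 - sigma * sqrt(T) = -0.12814416
exp(-rT) = 0.90122530; exp(-qT) = 1.00000000
P = K * exp(-rT) * N(-d2) - S_0 * exp(-qT) * N(-d1)
N(-d1) = 0.30563833; N(-d2) = 0.55098255
P = 25.7400 * 0.90122530 * 0.55098255 - 26.1800 * 1.00000000 * 0.30563833 = 4.7798

Answer: Price = 4.7798


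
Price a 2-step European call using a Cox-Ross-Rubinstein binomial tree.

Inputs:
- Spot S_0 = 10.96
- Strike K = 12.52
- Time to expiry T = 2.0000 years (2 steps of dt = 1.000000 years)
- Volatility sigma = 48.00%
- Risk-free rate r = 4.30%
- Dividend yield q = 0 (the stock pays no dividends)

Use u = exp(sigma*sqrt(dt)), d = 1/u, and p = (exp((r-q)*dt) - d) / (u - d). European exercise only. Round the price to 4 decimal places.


Answer: Price = V(0,0) = 2.6856

Derivation:
dt = T/N = 1.000000
u = exp(sigma*sqrt(dt)) = 1.616074; d = 1/u = 0.618783
p = (exp((r-q)*dt) - d) / (u - d) = 0.426309
Discount per step: exp(-r*dt) = 0.957911
Stock lattice S(k, i) with i counting down-moves:
  k=0: S(0,0) = 10.9600
  k=1: S(1,0) = 17.7122; S(1,1) = 6.7819
  k=2: S(2,0) = 28.6242; S(2,1) = 10.9600; S(2,2) = 4.1965
Terminal payoffs V(N, i) = max(S_T - K, 0):
  V(2,0) = 16.104193; V(2,1) = 0.000000; V(2,2) = 0.000000
Backward induction: V(k, i) = exp(-r*dt) * [p * V(k+1, i) + (1-p) * V(k+1, i+1)].
  V(1,0) = exp(-r*dt) * [p*16.104193 + (1-p)*0.000000] = 6.576415
  V(1,1) = exp(-r*dt) * [p*0.000000 + (1-p)*0.000000] = 0.000000
  V(0,0) = exp(-r*dt) * [p*6.576415 + (1-p)*0.000000] = 2.685588


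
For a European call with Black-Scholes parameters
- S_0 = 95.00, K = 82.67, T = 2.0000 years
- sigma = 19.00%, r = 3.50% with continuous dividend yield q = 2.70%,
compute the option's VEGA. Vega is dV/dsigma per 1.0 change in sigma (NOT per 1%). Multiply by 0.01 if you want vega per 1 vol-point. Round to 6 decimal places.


d1 = 0.7112754077; d2 = 0.4425748308
phi(d1) = 0.3097793882; exp(-qT) = 0.9474321065; exp(-rT) = 0.9323938199
Vega = S * exp(-qT) * phi(d1) * sqrt(T) = 95.0000 * 0.9474321065 * 0.3097793882 * 1.4142135624 = 39.431130

Answer: Vega = 39.431130


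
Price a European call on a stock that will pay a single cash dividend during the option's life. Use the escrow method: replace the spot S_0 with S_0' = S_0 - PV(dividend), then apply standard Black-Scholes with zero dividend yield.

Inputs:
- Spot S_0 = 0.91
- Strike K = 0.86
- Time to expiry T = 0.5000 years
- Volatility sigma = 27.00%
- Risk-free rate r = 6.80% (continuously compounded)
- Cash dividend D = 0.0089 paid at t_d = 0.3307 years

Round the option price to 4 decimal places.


PV(D) = D * exp(-r * t_d) = 0.0089 * 0.97776336 = 0.00870209
S_0' = S_0 - PV(D) = 0.9100 - 0.00870209 = 0.90129791
d1 = (ln(S_0'/K) + (r + sigma^2/2)*T) / (sigma*sqrt(T)) = 0.51921779
d2 = d1 - sigma*sqrt(T) = 0.32829896
exp(-rT) = 0.96657150
N(d1) = 0.69819556; N(d2) = 0.62865718
C = S_0' * N(d1) - K * exp(-rT) * N(d2) = 0.90129791 * 0.69819556 - 0.8600 * 0.96657150 * 0.62865718 = 0.1067

Answer: Price = 0.1067


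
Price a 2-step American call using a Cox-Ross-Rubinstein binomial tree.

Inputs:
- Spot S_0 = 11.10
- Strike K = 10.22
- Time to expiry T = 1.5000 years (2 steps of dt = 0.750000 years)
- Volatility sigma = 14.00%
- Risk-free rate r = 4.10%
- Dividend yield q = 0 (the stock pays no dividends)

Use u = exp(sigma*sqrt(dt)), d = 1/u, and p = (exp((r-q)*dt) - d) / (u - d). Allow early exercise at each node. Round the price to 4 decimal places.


Answer: Price = V(0,0) = 1.7189

Derivation:
dt = T/N = 0.750000
u = exp(sigma*sqrt(dt)) = 1.128900; d = 1/u = 0.885818
p = (exp((r-q)*dt) - d) / (u - d) = 0.598192
Discount per step: exp(-r*dt) = 0.969718
Stock lattice S(k, i) with i counting down-moves:
  k=0: S(0,0) = 11.1000
  k=1: S(1,0) = 12.5308; S(1,1) = 9.8326
  k=2: S(2,0) = 14.1460; S(2,1) = 11.1000; S(2,2) = 8.7099
Terminal payoffs V(N, i) = max(S_T - K, 0):
  V(2,0) = 3.926005; V(2,1) = 0.880000; V(2,2) = 0.000000
Backward induction: V(k, i) = exp(-r*dt) * [p * V(k+1, i) + (1-p) * V(k+1, i+1)]; then take max(V_cont, immediate exercise) for American.
  V(1,0) = exp(-r*dt) * [p*3.926005 + (1-p)*0.880000] = 2.620270; exercise = 2.310788; V(1,0) = max -> 2.620270
  V(1,1) = exp(-r*dt) * [p*0.880000 + (1-p)*0.000000] = 0.510468; exercise = 0.000000; V(1,1) = max -> 0.510468
  V(0,0) = exp(-r*dt) * [p*2.620270 + (1-p)*0.510468] = 1.718859; exercise = 0.880000; V(0,0) = max -> 1.718859


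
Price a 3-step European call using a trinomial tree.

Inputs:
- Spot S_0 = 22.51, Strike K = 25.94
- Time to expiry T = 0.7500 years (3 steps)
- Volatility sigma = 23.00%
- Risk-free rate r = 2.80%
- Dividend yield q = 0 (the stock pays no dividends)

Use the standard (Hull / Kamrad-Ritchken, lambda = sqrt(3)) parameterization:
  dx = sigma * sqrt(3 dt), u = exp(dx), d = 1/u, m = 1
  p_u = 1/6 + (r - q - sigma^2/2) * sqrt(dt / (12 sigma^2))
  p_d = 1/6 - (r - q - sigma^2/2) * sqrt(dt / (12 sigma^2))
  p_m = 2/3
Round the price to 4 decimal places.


dt = T/N = 0.250000; dx = sigma*sqrt(3*dt) = 0.199186
u = exp(dx) = 1.220409; d = 1/u = 0.819398
p_u = 0.167639, p_m = 0.666667, p_d = 0.165694
Discount per step: exp(-r*dt) = 0.993024
Stock lattice S(k, j) with j the centered position index:
  k=0: S(0,+0) = 22.5100
  k=1: S(1,-1) = 18.4446; S(1,+0) = 22.5100; S(1,+1) = 27.4714
  k=2: S(2,-2) = 15.1135; S(2,-1) = 18.4446; S(2,+0) = 22.5100; S(2,+1) = 27.4714; S(2,+2) = 33.5263
  k=3: S(3,-3) = 12.3840; S(3,-2) = 15.1135; S(3,-1) = 18.4446; S(3,+0) = 22.5100; S(3,+1) = 27.4714; S(3,+2) = 33.5263; S(3,+3) = 40.9158
Terminal payoffs V(N, j) = max(S_T - K, 0):
  V(3,-3) = 0.000000; V(3,-2) = 0.000000; V(3,-1) = 0.000000; V(3,+0) = 0.000000; V(3,+1) = 1.531401; V(3,+2) = 7.586338; V(3,+3) = 14.975836
Backward induction: V(k, j) = exp(-r*dt) * [p_u * V(k+1, j+1) + p_m * V(k+1, j) + p_d * V(k+1, j-1)]
  V(2,-2) = exp(-r*dt) * [p_u*0.000000 + p_m*0.000000 + p_d*0.000000] = 0.000000
  V(2,-1) = exp(-r*dt) * [p_u*0.000000 + p_m*0.000000 + p_d*0.000000] = 0.000000
  V(2,+0) = exp(-r*dt) * [p_u*1.531401 + p_m*0.000000 + p_d*0.000000] = 0.254932
  V(2,+1) = exp(-r*dt) * [p_u*7.586338 + p_m*1.531401 + p_d*0.000000] = 2.276710
  V(2,+2) = exp(-r*dt) * [p_u*14.975836 + p_m*7.586338 + p_d*1.531401] = 7.767281
  V(1,-1) = exp(-r*dt) * [p_u*0.254932 + p_m*0.000000 + p_d*0.000000] = 0.042439
  V(1,+0) = exp(-r*dt) * [p_u*2.276710 + p_m*0.254932 + p_d*0.000000] = 0.547773
  V(1,+1) = exp(-r*dt) * [p_u*7.767281 + p_m*2.276710 + p_d*0.254932] = 2.842184
  V(0,+0) = exp(-r*dt) * [p_u*2.842184 + p_m*0.547773 + p_d*0.042439] = 0.842756

Answer: Price = V(0,0) = 0.8428


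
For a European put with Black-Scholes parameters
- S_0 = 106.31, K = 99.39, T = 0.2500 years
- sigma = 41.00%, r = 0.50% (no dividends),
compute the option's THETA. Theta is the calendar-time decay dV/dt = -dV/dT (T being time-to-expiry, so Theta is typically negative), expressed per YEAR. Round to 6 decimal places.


Answer: Theta = -15.603031

Derivation:
d1 = 0.4369285333; d2 = 0.2319285333
phi(d1) = 0.3626229083; exp(-qT) = 1.0000000000; exp(-rT) = 0.9987507809
Theta = -S*exp(-qT)*phi(d1)*sigma/(2*sqrt(T)) + r*K*exp(-rT)*N(-d2) - q*S*exp(-qT)*N(-d1)
N(-d1) = 0.3310815891; N(-d2) = 0.4082967612; sqrt(T) = 0.5000000000
Term 1 = -106.3100 * 1.0000000000 * 0.3626229083 * 0.4100 / (2 * 0.5000000000) = -15.8056809664
Term 2 = 0.0050 * 99.3900 * 0.9987507809 * 0.4082967612 = 0.2026496051
Term 3 = 0 (no dividend yield, q = 0)
Theta = -15.8056809664 + (0.2026496051) + (0.0000000000) = -15.603031


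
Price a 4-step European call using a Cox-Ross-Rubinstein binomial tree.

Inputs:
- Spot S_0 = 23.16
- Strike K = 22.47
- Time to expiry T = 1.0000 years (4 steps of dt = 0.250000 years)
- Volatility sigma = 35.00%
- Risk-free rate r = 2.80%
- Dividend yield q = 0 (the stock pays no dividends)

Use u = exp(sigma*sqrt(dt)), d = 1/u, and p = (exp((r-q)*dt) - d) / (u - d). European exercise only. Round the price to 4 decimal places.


dt = T/N = 0.250000
u = exp(sigma*sqrt(dt)) = 1.191246; d = 1/u = 0.839457
p = (exp((r-q)*dt) - d) / (u - d) = 0.476329
Discount per step: exp(-r*dt) = 0.993024
Stock lattice S(k, i) with i counting down-moves:
  k=0: S(0,0) = 23.1600
  k=1: S(1,0) = 27.5893; S(1,1) = 19.4418
  k=2: S(2,0) = 32.8656; S(2,1) = 23.1600; S(2,2) = 16.3206
  k=3: S(3,0) = 39.1510; S(3,1) = 27.5893; S(3,2) = 19.4418; S(3,3) = 13.7004
  k=4: S(4,0) = 46.6385; S(4,1) = 32.8656; S(4,2) = 23.1600; S(4,3) = 16.3206; S(4,4) = 11.5009
Terminal payoffs V(N, i) = max(S_T - K, 0):
  V(4,0) = 24.168513; V(4,1) = 10.395604; V(4,2) = 0.690000; V(4,3) = 0.000000; V(4,4) = 0.000000
Backward induction: V(k, i) = exp(-r*dt) * [p * V(k+1, i) + (1-p) * V(k+1, i+1)].
  V(3,0) = exp(-r*dt) * [p*24.168513 + (1-p)*10.395604] = 16.837768
  V(3,1) = exp(-r*dt) * [p*10.395604 + (1-p)*0.690000] = 5.276003
  V(3,2) = exp(-r*dt) * [p*0.690000 + (1-p)*0.000000] = 0.326375
  V(3,3) = exp(-r*dt) * [p*0.000000 + (1-p)*0.000000] = 0.000000
  V(2,0) = exp(-r*dt) * [p*16.837768 + (1-p)*5.276003] = 10.707993
  V(2,1) = exp(-r*dt) * [p*5.276003 + (1-p)*0.326375] = 2.665306
  V(2,2) = exp(-r*dt) * [p*0.326375 + (1-p)*0.000000] = 0.154377
  V(1,0) = exp(-r*dt) * [p*10.707993 + (1-p)*2.665306] = 6.450959
  V(1,1) = exp(-r*dt) * [p*2.665306 + (1-p)*0.154377] = 1.340987
  V(0,0) = exp(-r*dt) * [p*6.450959 + (1-p)*1.340987] = 3.748684

Answer: Price = V(0,0) = 3.7487


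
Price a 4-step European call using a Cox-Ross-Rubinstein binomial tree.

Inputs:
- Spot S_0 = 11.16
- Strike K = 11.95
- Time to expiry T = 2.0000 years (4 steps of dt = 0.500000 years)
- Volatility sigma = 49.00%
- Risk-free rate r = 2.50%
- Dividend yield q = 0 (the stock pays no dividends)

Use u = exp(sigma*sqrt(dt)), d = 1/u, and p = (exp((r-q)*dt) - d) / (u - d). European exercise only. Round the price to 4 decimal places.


dt = T/N = 0.500000
u = exp(sigma*sqrt(dt)) = 1.414084; d = 1/u = 0.707171
p = (exp((r-q)*dt) - d) / (u - d) = 0.432029
Discount per step: exp(-r*dt) = 0.987578
Stock lattice S(k, i) with i counting down-moves:
  k=0: S(0,0) = 11.1600
  k=1: S(1,0) = 15.7812; S(1,1) = 7.8920
  k=2: S(2,0) = 22.3159; S(2,1) = 11.1600; S(2,2) = 5.5810
  k=3: S(3,0) = 31.5566; S(3,1) = 15.7812; S(3,2) = 7.8920; S(3,3) = 3.9467
  k=4: S(4,0) = 44.6237; S(4,1) = 22.3159; S(4,2) = 11.1600; S(4,3) = 5.5810; S(4,4) = 2.7910
Terminal payoffs V(N, i) = max(S_T - K, 0):
  V(4,0) = 32.673706; V(4,1) = 10.365926; V(4,2) = 0.000000; V(4,3) = 0.000000; V(4,4) = 0.000000
Backward induction: V(k, i) = exp(-r*dt) * [p * V(k+1, i) + (1-p) * V(k+1, i+1)].
  V(3,0) = exp(-r*dt) * [p*32.673706 + (1-p)*10.365926] = 19.755051
  V(3,1) = exp(-r*dt) * [p*10.365926 + (1-p)*0.000000] = 4.422751
  V(3,2) = exp(-r*dt) * [p*0.000000 + (1-p)*0.000000] = 0.000000
  V(3,3) = exp(-r*dt) * [p*0.000000 + (1-p)*0.000000] = 0.000000
  V(2,0) = exp(-r*dt) * [p*19.755051 + (1-p)*4.422751] = 10.909527
  V(2,1) = exp(-r*dt) * [p*4.422751 + (1-p)*0.000000] = 1.887022
  V(2,2) = exp(-r*dt) * [p*0.000000 + (1-p)*0.000000] = 0.000000
  V(1,0) = exp(-r*dt) * [p*10.909527 + (1-p)*1.887022] = 5.713145
  V(1,1) = exp(-r*dt) * [p*1.887022 + (1-p)*0.000000] = 0.805121
  V(0,0) = exp(-r*dt) * [p*5.713145 + (1-p)*0.805121] = 2.889189

Answer: Price = V(0,0) = 2.8892


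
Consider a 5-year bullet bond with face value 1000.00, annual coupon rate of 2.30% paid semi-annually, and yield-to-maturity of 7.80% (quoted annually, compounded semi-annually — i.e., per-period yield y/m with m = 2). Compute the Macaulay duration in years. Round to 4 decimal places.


Answer: Macaulay duration = 4.7091 years

Derivation:
Coupon per period c = face * coupon_rate / m = 11.500000
Periods per year m = 2; per-period yield y/m = 0.039000
Number of cashflows N = 10
Cashflows (t years, CF_t, discount factor 1/(1+y/m)^(m*t), PV):
  t = 0.5000: CF_t = 11.500000, DF = 0.962464, PV = 11.068335
  t = 1.0000: CF_t = 11.500000, DF = 0.926337, PV = 10.652873
  t = 1.5000: CF_t = 11.500000, DF = 0.891566, PV = 10.253006
  t = 2.0000: CF_t = 11.500000, DF = 0.858100, PV = 9.868148
  t = 2.5000: CF_t = 11.500000, DF = 0.825890, PV = 9.497736
  t = 3.0000: CF_t = 11.500000, DF = 0.794889, PV = 9.141228
  t = 3.5000: CF_t = 11.500000, DF = 0.765052, PV = 8.798102
  t = 4.0000: CF_t = 11.500000, DF = 0.736335, PV = 8.467856
  t = 4.5000: CF_t = 11.500000, DF = 0.708696, PV = 8.150006
  t = 5.0000: CF_t = 1011.500000, DF = 0.682094, PV = 689.938550
Price P = sum_t PV_t = 775.835840
Macaulay numerator sum_t t * PV_t:
  t * PV_t at t = 0.5000: 5.534167
  t * PV_t at t = 1.0000: 10.652873
  t * PV_t at t = 1.5000: 15.379509
  t * PV_t at t = 2.0000: 19.736296
  t * PV_t at t = 2.5000: 23.744340
  t * PV_t at t = 3.0000: 27.423685
  t * PV_t at t = 3.5000: 30.793358
  t * PV_t at t = 4.0000: 33.871424
  t * PV_t at t = 4.5000: 36.675026
  t * PV_t at t = 5.0000: 3449.692749
Macaulay duration D = (sum_t t * PV_t) / P = 3653.503427 / 775.835840 = 4.709119
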